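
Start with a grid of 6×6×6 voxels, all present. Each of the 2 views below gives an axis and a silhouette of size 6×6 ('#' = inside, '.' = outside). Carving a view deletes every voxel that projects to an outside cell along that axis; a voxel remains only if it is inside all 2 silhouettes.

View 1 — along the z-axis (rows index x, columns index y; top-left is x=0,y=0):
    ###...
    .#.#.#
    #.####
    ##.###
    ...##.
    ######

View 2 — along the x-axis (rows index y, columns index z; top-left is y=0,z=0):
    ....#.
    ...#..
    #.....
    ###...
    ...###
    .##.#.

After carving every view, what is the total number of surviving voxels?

50 voxels

start: 6×6×6 = 216 voxels
carve view 1 (along z, XY-mask fill 24/36): 144 voxels remain
carve view 2 (along x, YZ-mask fill 12/36): 50 voxels remain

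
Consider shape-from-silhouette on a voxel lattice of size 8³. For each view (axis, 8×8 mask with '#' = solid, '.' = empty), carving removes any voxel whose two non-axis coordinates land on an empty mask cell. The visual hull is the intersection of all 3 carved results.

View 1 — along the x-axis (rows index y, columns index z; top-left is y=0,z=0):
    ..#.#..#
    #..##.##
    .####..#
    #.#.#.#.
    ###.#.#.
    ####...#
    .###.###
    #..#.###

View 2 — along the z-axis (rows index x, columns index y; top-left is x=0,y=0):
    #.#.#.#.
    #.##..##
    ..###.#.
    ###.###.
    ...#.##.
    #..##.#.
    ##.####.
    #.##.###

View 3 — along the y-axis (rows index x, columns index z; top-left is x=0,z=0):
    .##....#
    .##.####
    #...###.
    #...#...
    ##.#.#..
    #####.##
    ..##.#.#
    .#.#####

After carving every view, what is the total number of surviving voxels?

voxel count = 101

full grid |V| = 512
after view 1 [x-axis, 38 of 64 cells solid] → remaining = 304
after view 2 [z-axis, 38 of 64 cells solid] → remaining = 180
after view 3 [y-axis, 36 of 64 cells solid] → remaining = 101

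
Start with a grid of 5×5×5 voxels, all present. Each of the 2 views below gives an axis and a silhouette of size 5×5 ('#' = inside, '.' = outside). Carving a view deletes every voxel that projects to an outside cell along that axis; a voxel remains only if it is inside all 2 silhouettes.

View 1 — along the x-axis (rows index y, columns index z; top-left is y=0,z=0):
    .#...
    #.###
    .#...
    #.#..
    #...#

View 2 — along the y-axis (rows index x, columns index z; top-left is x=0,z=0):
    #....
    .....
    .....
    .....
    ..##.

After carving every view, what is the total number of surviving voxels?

voxel count = 6

start: 5×5×5 = 125 voxels
  1. axis=0 (YZ plane), |mask|=10  ⇒  voxels=50
  2. axis=1 (XZ plane), |mask|=3  ⇒  voxels=6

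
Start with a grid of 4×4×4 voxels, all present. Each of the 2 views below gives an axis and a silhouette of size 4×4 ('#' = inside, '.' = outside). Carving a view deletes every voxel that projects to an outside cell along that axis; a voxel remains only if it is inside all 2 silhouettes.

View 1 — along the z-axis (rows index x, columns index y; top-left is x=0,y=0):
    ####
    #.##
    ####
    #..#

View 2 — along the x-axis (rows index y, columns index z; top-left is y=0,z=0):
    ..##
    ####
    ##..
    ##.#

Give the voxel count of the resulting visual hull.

remaining voxels: 34

start: 4×4×4 = 64 voxels
step 1: project along z, AND mask (13/16) → |grid| = 52
step 2: project along x, AND mask (11/16) → |grid| = 34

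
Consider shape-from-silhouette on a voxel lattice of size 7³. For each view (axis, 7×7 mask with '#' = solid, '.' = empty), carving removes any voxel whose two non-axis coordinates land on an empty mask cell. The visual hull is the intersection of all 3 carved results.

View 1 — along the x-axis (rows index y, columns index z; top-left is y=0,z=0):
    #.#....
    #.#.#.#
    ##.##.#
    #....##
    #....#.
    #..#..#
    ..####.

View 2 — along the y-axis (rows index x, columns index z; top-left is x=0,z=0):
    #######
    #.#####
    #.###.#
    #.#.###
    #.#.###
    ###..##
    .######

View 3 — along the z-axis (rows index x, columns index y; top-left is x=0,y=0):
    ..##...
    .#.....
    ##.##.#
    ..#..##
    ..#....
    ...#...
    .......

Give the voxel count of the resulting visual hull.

38 voxels

full grid |V| = 343
V1 x: intersect with YZ mask (23 set) -- 161 left
V2 y: intersect with XZ mask (39 set) -- 136 left
V3 z: intersect with XY mask (13 set) -- 38 left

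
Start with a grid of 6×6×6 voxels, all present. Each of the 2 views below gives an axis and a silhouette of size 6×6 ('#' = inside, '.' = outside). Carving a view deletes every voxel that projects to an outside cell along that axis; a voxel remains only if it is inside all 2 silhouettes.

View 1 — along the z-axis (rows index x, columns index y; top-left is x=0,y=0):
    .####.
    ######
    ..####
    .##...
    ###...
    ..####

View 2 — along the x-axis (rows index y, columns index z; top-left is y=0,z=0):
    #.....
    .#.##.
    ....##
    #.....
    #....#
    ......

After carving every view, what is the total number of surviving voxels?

initial block: 6^3 = 216
[1] z-view keeps 23 columns → grid now 138
[2] x-view keeps 9 columns → grid now 38

voxel count = 38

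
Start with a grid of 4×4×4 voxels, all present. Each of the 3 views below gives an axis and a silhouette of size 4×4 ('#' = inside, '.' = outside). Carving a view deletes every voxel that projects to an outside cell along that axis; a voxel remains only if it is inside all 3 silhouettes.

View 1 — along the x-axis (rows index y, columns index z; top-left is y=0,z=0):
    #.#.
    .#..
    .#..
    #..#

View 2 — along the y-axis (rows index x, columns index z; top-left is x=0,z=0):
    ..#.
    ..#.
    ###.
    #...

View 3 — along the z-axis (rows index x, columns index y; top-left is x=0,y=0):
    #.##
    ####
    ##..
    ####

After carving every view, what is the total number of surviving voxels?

remaining voxels: 7

start: 4×4×4 = 64 voxels
V1 x: intersect with YZ mask (6 set) -- 24 left
V2 y: intersect with XZ mask (6 set) -- 9 left
V3 z: intersect with XY mask (13 set) -- 7 left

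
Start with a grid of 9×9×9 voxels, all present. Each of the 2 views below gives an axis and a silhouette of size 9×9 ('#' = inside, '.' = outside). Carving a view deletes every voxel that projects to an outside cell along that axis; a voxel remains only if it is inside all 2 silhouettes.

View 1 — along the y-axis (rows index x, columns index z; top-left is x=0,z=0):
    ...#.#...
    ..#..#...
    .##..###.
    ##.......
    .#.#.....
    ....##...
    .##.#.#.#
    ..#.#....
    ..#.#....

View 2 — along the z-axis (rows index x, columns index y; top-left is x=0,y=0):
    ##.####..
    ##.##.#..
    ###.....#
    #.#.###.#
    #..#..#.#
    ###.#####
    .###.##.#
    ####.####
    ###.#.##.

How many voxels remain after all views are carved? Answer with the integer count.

|visual hull| = 136

start: 9×9×9 = 729 voxels
step 1: project along y, AND mask (24/81) → |grid| = 216
step 2: project along z, AND mask (53/81) → |grid| = 136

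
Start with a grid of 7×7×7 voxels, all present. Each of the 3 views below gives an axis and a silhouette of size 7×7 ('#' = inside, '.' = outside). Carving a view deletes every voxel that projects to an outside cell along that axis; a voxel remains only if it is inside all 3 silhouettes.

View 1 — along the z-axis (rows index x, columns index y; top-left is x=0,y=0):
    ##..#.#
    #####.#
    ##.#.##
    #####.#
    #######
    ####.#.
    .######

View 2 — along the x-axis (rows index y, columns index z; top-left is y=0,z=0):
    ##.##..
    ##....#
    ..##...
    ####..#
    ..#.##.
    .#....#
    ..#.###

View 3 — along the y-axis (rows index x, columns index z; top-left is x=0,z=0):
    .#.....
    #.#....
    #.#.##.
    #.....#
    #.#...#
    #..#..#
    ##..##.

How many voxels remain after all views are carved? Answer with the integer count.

remaining voxels: 52

start: 7×7×7 = 343 voxels
V1 z: intersect with XY mask (39 set) -- 273 left
V2 x: intersect with YZ mask (23 set) -- 132 left
V3 y: intersect with XZ mask (19 set) -- 52 left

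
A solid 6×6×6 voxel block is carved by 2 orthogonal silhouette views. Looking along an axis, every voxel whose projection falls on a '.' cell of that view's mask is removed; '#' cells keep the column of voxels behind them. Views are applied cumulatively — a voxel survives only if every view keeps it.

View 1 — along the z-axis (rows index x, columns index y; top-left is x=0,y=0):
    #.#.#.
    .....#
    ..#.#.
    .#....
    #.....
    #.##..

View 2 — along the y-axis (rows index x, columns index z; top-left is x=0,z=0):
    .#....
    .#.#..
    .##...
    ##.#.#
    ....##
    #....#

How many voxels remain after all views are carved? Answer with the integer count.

initial block: 6^3 = 216
step 1: project along z, AND mask (11/36) → |grid| = 66
step 2: project along y, AND mask (13/36) → |grid| = 21

voxel count = 21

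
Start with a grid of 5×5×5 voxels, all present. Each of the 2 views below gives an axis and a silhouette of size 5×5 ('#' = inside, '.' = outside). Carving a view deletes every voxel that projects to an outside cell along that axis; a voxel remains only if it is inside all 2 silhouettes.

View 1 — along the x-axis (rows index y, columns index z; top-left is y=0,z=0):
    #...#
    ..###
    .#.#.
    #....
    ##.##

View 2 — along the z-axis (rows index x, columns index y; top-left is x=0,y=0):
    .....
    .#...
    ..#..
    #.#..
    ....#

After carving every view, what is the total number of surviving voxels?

before carving: 125 voxels (5×5×5)
step 1: project along x, AND mask (12/25) → |grid| = 60
step 2: project along z, AND mask (5/25) → |grid| = 13

voxel count = 13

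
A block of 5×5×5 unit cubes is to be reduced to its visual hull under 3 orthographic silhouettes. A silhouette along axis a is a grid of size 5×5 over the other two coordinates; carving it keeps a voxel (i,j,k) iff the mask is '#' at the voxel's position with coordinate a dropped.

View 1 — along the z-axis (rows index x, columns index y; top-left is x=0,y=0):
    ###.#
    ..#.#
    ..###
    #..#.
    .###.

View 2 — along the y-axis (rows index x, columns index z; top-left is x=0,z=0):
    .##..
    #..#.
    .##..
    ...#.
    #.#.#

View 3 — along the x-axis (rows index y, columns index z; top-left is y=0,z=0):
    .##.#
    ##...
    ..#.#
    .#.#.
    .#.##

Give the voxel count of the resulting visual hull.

voxel count = 13

start: 5×5×5 = 125 voxels
step 1: project along z, AND mask (14/25) → |grid| = 70
step 2: project along y, AND mask (10/25) → |grid| = 29
step 3: project along x, AND mask (12/25) → |grid| = 13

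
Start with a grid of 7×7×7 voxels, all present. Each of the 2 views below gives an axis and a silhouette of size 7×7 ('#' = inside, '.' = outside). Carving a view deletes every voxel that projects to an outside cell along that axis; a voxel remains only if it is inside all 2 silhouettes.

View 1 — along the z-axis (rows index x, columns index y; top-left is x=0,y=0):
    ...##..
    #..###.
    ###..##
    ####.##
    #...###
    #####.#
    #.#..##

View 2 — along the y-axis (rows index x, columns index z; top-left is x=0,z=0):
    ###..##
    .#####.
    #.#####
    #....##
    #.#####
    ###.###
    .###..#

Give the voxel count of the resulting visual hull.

voxel count = 154

before carving: 343 voxels (7×7×7)
  1. axis=2 (XY plane), |mask|=31  ⇒  voxels=217
  2. axis=1 (XZ plane), |mask|=35  ⇒  voxels=154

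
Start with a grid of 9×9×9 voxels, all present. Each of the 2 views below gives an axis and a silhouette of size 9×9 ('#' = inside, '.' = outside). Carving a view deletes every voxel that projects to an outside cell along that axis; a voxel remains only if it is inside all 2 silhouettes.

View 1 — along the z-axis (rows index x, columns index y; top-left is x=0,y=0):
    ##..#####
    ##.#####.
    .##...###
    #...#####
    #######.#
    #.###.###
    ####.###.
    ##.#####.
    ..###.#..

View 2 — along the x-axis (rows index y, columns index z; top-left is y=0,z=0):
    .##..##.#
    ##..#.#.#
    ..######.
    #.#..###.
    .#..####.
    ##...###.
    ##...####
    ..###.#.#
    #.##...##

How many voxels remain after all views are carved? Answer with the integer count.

start: 9×9×9 = 729 voxels
[1] z-view keeps 58 columns → grid now 522
[2] x-view keeps 47 columns → grid now 304

voxel count = 304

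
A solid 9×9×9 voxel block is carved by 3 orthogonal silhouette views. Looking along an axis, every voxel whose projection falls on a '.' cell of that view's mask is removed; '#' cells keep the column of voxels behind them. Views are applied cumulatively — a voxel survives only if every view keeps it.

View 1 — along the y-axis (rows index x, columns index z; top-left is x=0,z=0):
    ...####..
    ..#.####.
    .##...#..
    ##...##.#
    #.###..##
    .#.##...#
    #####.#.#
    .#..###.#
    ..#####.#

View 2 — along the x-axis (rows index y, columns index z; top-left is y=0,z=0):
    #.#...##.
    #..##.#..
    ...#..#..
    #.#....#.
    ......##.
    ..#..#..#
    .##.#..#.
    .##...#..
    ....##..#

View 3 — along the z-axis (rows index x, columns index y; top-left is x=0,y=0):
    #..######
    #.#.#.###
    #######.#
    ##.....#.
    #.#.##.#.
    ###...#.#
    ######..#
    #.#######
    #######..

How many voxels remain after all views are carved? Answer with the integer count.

remaining voxels: 92

before carving: 729 voxels (9×9×9)
V1 y: intersect with XZ mask (45 set) -- 405 left
V2 x: intersect with YZ mask (28 set) -- 140 left
V3 z: intersect with XY mask (56 set) -- 92 left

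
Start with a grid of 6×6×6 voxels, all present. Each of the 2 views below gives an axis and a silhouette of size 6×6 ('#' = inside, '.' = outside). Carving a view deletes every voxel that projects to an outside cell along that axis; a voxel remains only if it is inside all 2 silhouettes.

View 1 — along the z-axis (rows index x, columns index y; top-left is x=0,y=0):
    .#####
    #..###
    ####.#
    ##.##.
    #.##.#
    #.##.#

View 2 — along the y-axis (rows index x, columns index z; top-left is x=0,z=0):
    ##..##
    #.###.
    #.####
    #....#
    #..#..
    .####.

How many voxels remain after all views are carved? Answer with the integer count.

initial block: 6^3 = 216
V1 z: intersect with XY mask (26 set) -- 156 left
V2 y: intersect with XZ mask (21 set) -- 93 left

remaining voxels: 93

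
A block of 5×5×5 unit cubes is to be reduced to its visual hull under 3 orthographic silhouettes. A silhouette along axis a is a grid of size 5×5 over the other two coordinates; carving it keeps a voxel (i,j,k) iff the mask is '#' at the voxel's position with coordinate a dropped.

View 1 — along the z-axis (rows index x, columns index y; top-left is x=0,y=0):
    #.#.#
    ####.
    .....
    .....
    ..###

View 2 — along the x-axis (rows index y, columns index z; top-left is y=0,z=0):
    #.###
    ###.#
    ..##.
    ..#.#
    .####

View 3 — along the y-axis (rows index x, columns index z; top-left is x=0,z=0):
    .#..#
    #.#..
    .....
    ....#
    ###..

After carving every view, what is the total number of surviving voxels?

before carving: 125 voxels (5×5×5)
step 1: project along z, AND mask (10/25) → |grid| = 50
step 2: project along x, AND mask (16/25) → |grid| = 30
step 3: project along y, AND mask (8/25) → |grid| = 13

voxel count = 13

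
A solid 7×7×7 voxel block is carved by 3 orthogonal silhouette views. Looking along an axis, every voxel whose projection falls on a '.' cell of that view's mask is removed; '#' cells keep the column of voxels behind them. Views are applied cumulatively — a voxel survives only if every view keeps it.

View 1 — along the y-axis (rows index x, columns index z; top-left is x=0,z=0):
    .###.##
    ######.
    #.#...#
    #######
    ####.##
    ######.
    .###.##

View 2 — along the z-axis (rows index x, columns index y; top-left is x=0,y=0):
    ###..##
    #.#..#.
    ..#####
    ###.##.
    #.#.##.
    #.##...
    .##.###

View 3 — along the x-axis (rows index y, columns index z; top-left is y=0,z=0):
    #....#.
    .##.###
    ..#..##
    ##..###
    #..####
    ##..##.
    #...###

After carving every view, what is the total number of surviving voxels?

82 voxels

full grid |V| = 343
V1 y: intersect with XZ mask (38 set) -- 266 left
V2 z: intersect with XY mask (30 set) -- 160 left
V3 x: intersect with YZ mask (28 set) -- 82 left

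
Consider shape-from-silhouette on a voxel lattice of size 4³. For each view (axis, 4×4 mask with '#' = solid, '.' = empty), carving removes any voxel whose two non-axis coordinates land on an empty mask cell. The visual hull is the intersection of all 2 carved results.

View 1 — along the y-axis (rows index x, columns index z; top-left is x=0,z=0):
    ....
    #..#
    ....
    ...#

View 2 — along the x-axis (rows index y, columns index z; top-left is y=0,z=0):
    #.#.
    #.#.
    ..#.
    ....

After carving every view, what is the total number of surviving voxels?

before carving: 64 voxels (4×4×4)
[1] y-view keeps 3 columns → grid now 12
[2] x-view keeps 5 columns → grid now 2

voxel count = 2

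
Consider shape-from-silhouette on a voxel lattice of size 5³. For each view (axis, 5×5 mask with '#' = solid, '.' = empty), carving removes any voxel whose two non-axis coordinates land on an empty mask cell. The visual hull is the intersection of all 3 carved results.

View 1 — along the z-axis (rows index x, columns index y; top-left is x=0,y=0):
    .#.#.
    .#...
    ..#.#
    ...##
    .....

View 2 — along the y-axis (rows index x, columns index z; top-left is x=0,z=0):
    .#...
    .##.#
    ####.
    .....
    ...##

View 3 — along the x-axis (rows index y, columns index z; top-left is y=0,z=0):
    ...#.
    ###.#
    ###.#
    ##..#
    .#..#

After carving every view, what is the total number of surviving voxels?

before carving: 125 voxels (5×5×5)
  1. axis=2 (XY plane), |mask|=7  ⇒  voxels=35
  2. axis=1 (XZ plane), |mask|=10  ⇒  voxels=13
  3. axis=0 (YZ plane), |mask|=14  ⇒  voxels=9

|visual hull| = 9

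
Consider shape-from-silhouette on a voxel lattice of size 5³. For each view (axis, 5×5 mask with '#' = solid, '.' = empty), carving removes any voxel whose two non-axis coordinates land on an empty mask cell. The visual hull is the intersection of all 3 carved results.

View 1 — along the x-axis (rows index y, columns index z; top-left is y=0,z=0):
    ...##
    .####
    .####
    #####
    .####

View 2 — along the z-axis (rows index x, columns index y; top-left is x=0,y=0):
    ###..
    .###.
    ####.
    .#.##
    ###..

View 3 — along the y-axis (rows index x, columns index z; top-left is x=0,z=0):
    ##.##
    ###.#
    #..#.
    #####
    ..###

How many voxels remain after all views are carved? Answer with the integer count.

voxel count = 44

before carving: 125 voxels (5×5×5)
after view 1 [x-axis, 19 of 25 cells solid] → remaining = 95
after view 2 [z-axis, 16 of 25 cells solid] → remaining = 61
after view 3 [y-axis, 18 of 25 cells solid] → remaining = 44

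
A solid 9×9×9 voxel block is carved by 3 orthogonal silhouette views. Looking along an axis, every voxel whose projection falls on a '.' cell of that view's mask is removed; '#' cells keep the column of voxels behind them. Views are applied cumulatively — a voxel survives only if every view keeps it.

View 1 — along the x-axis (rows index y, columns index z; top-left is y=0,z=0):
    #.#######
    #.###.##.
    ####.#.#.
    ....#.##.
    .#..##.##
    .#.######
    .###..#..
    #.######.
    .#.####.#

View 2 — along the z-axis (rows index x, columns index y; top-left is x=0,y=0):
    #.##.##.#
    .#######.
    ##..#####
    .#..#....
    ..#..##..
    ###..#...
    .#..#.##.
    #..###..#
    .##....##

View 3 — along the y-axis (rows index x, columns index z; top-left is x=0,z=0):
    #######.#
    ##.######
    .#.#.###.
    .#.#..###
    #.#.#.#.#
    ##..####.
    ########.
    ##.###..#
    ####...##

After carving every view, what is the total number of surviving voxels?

full grid |V| = 729
carve view 1 (along x, YZ-mask fill 52/81): 468 voxels remain
carve view 2 (along z, XY-mask fill 42/81): 246 voxels remain
carve view 3 (along y, XZ-mask fill 57/81): 178 voxels remain

178 voxels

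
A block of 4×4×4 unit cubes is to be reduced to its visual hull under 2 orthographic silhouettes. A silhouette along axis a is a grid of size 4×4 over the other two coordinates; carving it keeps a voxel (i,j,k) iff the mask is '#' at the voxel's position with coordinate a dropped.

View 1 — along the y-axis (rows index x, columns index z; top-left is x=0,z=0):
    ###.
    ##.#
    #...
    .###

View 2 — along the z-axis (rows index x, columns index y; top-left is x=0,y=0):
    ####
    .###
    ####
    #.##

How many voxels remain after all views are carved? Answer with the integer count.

start: 4×4×4 = 64 voxels
  1. axis=1 (XZ plane), |mask|=10  ⇒  voxels=40
  2. axis=2 (XY plane), |mask|=14  ⇒  voxels=34

voxel count = 34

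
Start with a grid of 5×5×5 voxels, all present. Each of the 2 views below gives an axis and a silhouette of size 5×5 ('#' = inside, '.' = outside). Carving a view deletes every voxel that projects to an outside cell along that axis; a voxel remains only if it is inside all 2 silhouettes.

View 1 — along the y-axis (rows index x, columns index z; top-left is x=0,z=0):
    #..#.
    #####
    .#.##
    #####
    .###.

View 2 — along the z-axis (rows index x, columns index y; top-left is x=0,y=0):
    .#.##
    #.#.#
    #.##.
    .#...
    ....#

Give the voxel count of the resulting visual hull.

38 voxels

initial block: 5^3 = 125
  1. axis=1 (XZ plane), |mask|=18  ⇒  voxels=90
  2. axis=2 (XY plane), |mask|=11  ⇒  voxels=38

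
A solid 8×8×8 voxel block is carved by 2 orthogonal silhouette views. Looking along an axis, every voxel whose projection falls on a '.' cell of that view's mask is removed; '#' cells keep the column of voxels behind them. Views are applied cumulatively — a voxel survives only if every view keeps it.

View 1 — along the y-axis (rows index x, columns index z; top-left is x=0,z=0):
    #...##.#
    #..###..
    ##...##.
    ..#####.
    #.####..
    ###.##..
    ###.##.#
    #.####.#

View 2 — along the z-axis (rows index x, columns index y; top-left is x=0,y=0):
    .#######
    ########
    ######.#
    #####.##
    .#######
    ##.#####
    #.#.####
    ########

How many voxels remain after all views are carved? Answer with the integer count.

|visual hull| = 277

initial block: 8^3 = 512
after view 1 [y-axis, 39 of 64 cells solid] → remaining = 312
after view 2 [z-axis, 57 of 64 cells solid] → remaining = 277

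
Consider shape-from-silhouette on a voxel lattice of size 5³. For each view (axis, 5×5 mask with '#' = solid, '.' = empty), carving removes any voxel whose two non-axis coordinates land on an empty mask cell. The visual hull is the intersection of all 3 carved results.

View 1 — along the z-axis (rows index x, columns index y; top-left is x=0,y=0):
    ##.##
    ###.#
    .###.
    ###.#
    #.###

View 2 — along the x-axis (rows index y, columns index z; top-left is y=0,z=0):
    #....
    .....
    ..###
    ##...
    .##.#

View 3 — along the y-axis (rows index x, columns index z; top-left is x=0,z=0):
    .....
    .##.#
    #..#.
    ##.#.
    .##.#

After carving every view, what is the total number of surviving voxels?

start: 5×5×5 = 125 voxels
step 1: project along z, AND mask (19/25) → |grid| = 95
step 2: project along x, AND mask (9/25) → |grid| = 34
step 3: project along y, AND mask (11/25) → |grid| = 16

remaining voxels: 16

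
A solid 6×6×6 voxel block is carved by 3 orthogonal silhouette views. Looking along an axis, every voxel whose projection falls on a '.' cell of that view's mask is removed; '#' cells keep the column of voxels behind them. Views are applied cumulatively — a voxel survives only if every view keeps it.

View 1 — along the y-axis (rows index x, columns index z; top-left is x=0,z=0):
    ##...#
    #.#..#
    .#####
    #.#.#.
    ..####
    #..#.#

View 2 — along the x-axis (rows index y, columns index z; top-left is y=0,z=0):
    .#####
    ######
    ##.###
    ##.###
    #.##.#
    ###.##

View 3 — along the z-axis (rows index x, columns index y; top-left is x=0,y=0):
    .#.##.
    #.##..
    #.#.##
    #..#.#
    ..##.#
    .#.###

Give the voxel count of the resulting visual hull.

start: 6×6×6 = 216 voxels
[1] y-view keeps 21 columns → grid now 126
[2] x-view keeps 30 columns → grid now 106
[3] z-view keeps 20 columns → grid now 57

|visual hull| = 57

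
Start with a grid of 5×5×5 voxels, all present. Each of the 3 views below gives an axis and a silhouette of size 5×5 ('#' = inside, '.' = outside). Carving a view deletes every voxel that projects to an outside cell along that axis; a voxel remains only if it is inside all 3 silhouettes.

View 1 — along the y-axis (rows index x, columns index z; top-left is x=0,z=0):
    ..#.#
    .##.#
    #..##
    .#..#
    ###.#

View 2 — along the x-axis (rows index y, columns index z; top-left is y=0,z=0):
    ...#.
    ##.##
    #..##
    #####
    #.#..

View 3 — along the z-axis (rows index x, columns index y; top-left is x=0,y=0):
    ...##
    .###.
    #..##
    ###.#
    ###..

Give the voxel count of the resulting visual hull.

voxel count = 22

full grid |V| = 125
[1] y-view keeps 14 columns → grid now 70
[2] x-view keeps 15 columns → grid now 39
[3] z-view keeps 15 columns → grid now 22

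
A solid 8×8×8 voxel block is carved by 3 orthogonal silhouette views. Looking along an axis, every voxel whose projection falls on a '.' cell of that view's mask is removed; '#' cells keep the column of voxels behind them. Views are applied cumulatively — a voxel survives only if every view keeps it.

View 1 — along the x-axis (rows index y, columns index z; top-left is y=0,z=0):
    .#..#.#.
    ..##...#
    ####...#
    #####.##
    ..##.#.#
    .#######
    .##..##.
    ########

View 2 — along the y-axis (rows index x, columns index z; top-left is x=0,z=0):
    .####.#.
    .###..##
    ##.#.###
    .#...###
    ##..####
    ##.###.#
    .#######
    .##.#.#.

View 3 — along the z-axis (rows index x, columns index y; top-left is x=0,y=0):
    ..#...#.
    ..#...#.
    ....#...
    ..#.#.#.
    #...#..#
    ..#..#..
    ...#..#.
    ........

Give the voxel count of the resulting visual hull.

voxel count = 53

before carving: 512 voxels (8×8×8)
  1. axis=0 (YZ plane), |mask|=41  ⇒  voxels=328
  2. axis=1 (XZ plane), |mask|=43  ⇒  voxels=226
  3. axis=2 (XY plane), |mask|=15  ⇒  voxels=53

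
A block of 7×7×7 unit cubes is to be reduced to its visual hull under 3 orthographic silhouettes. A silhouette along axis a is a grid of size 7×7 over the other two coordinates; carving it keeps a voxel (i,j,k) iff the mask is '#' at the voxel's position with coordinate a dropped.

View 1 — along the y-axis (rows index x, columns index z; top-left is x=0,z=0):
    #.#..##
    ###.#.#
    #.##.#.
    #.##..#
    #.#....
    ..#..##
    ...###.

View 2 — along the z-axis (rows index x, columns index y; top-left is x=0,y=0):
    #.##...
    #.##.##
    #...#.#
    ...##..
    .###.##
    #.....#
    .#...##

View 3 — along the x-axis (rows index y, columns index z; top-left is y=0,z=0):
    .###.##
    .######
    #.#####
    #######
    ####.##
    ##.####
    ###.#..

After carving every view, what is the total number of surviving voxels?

67 voxels

before carving: 343 voxels (7×7×7)
  1. axis=1 (XZ plane), |mask|=25  ⇒  voxels=175
  2. axis=2 (XY plane), |mask|=23  ⇒  voxels=82
  3. axis=0 (YZ plane), |mask|=40  ⇒  voxels=67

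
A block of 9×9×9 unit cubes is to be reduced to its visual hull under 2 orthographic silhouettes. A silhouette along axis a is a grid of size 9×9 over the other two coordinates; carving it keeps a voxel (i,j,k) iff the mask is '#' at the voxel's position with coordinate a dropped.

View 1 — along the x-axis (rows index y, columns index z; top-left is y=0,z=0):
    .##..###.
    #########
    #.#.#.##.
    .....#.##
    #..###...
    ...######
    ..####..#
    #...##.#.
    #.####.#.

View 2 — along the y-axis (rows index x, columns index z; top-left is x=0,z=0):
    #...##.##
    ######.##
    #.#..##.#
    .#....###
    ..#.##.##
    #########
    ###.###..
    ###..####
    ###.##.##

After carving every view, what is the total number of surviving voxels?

|visual hull| = 299

start: 9×9×9 = 729 voxels
carve view 1 (along x, YZ-mask fill 47/81): 423 voxels remain
carve view 2 (along y, XZ-mask fill 56/81): 299 voxels remain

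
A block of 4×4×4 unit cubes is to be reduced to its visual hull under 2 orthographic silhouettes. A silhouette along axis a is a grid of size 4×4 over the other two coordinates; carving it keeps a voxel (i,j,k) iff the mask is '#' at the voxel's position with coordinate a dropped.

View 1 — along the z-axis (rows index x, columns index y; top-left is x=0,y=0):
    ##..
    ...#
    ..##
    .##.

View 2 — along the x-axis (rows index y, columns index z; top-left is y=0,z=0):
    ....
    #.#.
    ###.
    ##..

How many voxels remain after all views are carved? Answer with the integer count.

|visual hull| = 14

start: 4×4×4 = 64 voxels
  1. axis=2 (XY plane), |mask|=7  ⇒  voxels=28
  2. axis=0 (YZ plane), |mask|=7  ⇒  voxels=14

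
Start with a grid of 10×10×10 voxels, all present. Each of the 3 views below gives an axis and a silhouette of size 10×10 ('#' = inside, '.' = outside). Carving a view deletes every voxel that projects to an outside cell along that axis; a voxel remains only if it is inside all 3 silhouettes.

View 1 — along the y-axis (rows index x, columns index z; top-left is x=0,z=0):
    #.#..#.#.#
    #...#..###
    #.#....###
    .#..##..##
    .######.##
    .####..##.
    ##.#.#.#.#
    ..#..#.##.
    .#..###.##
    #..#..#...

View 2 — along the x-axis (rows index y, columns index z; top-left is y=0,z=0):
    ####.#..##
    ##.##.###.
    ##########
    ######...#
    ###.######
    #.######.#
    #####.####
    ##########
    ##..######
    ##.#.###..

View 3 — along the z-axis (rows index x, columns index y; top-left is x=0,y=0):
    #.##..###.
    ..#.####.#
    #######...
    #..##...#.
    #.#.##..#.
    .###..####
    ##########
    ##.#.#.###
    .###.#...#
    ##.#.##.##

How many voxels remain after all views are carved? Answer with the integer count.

|visual hull| = 275

initial block: 10^3 = 1000
after view 1 [y-axis, 53 of 100 cells solid] → remaining = 530
after view 2 [x-axis, 81 of 100 cells solid] → remaining = 427
after view 3 [z-axis, 64 of 100 cells solid] → remaining = 275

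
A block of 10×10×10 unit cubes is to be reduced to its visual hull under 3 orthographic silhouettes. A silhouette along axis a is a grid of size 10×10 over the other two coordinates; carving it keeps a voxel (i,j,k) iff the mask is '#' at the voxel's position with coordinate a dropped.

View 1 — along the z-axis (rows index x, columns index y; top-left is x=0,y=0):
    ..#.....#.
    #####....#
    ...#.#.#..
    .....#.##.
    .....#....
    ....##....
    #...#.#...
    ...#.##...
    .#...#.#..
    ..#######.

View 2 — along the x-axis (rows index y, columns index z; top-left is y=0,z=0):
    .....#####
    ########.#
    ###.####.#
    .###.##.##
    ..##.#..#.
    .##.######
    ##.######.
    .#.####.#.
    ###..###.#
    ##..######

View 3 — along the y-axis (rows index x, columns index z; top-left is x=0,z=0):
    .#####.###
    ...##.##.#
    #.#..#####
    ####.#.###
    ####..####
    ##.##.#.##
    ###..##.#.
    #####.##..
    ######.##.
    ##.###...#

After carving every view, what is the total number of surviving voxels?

146 voxels

full grid |V| = 1000
carve view 1 (along z, XY-mask fill 33/100): 330 voxels remain
carve view 2 (along x, YZ-mask fill 70/100): 229 voxels remain
carve view 3 (along y, XZ-mask fill 70/100): 146 voxels remain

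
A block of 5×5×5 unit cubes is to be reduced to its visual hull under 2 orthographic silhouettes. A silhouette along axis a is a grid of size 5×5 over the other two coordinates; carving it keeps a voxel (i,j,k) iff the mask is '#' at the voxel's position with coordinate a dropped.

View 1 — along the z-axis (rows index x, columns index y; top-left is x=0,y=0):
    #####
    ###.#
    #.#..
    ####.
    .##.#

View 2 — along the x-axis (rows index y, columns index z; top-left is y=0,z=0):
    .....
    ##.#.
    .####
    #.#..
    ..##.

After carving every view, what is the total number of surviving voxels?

start: 5×5×5 = 125 voxels
  1. axis=2 (XY plane), |mask|=18  ⇒  voxels=90
  2. axis=0 (YZ plane), |mask|=11  ⇒  voxels=42

voxel count = 42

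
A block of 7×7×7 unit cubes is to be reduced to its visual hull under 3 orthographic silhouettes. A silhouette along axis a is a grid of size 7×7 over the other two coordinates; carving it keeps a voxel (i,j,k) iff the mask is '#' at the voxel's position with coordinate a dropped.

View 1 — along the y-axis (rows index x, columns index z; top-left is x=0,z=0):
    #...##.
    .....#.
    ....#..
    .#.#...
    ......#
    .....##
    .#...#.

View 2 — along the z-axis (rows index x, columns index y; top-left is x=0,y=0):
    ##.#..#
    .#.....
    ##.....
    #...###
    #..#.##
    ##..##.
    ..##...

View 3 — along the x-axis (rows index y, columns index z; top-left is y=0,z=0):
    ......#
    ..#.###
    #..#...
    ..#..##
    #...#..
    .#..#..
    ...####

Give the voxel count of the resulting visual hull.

remaining voxels: 16

initial block: 7^3 = 343
step 1: project along y, AND mask (12/49) → |grid| = 84
step 2: project along z, AND mask (21/49) → |grid| = 39
step 3: project along x, AND mask (18/49) → |grid| = 16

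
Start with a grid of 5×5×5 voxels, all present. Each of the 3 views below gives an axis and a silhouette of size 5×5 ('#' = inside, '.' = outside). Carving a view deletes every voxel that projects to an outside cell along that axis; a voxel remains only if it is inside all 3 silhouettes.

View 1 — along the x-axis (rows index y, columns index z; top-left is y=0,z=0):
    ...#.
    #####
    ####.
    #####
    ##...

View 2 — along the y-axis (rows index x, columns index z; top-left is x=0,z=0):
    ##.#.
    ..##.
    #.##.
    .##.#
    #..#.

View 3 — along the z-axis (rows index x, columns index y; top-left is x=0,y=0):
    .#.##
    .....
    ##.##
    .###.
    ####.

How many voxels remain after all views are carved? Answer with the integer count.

voxel count = 31

start: 5×5×5 = 125 voxels
[1] x-view keeps 17 columns → grid now 85
[2] y-view keeps 13 columns → grid now 47
[3] z-view keeps 14 columns → grid now 31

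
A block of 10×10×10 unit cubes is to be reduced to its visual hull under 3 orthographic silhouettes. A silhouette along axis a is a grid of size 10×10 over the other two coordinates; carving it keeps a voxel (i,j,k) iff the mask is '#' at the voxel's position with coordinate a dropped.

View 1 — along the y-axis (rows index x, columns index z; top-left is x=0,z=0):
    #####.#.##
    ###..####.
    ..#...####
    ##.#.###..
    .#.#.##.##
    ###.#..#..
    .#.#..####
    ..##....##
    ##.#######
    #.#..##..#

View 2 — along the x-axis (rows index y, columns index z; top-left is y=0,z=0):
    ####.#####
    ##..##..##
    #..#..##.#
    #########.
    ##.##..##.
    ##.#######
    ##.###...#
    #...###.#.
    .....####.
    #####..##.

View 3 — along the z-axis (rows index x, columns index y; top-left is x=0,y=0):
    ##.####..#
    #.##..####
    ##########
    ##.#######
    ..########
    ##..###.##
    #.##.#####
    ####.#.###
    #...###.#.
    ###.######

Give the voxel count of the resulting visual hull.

full grid |V| = 1000
  1. axis=1 (XZ plane), |mask|=61  ⇒  voxels=610
  2. axis=0 (YZ plane), |mask|=66  ⇒  voxels=400
  3. axis=2 (XY plane), |mask|=78  ⇒  voxels=308

remaining voxels: 308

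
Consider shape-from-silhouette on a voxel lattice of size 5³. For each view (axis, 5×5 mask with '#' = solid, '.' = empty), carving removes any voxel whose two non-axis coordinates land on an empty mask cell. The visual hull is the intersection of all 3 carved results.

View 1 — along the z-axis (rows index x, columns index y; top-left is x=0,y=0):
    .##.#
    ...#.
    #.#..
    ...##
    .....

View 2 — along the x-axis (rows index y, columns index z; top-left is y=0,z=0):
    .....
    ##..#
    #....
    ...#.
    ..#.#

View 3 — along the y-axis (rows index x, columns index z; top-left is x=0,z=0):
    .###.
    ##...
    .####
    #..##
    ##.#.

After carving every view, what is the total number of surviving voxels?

full grid |V| = 125
step 1: project along z, AND mask (8/25) → |grid| = 40
step 2: project along x, AND mask (7/25) → |grid| = 11
step 3: project along y, AND mask (15/25) → |grid| = 4

voxel count = 4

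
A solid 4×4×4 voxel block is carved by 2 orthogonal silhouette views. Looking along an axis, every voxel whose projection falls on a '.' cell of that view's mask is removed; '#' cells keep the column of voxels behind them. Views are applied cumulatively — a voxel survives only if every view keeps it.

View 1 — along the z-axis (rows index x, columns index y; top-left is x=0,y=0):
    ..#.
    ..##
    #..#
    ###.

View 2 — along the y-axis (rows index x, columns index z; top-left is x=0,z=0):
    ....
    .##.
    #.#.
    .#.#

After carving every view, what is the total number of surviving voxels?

full grid |V| = 64
[1] z-view keeps 8 columns → grid now 32
[2] y-view keeps 6 columns → grid now 14

|visual hull| = 14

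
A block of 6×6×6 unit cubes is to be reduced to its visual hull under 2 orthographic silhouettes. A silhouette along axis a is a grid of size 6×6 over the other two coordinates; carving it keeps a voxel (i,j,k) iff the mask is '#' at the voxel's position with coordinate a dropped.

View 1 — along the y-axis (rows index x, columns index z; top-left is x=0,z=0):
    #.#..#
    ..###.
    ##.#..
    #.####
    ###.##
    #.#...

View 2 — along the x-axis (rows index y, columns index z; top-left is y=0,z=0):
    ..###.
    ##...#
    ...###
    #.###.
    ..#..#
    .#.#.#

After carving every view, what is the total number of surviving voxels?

initial block: 6^3 = 216
  1. axis=1 (XZ plane), |mask|=21  ⇒  voxels=126
  2. axis=0 (YZ plane), |mask|=18  ⇒  voxels=62

voxel count = 62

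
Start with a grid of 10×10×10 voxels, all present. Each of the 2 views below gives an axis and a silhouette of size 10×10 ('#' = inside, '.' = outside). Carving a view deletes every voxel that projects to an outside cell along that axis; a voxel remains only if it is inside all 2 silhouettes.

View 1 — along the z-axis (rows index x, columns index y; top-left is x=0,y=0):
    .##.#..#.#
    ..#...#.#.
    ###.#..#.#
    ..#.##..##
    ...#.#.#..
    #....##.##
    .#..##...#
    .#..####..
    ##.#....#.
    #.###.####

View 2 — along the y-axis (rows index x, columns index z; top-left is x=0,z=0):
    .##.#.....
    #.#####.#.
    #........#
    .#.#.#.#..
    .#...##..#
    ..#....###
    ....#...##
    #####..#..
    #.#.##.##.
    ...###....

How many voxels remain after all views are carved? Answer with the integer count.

remaining voxels: 190

initial block: 10^3 = 1000
  1. axis=2 (XY plane), |mask|=48  ⇒  voxels=480
  2. axis=1 (XZ plane), |mask|=42  ⇒  voxels=190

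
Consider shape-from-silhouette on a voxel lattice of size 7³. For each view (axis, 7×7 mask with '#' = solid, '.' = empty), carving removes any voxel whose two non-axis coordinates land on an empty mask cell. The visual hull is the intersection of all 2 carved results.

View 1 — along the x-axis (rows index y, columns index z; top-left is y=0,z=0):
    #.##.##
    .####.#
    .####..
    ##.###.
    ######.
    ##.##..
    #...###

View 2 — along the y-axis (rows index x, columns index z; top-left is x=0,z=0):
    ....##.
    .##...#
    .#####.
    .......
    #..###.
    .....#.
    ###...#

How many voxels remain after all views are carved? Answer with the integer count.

full grid |V| = 343
  1. axis=0 (YZ plane), |mask|=33  ⇒  voxels=231
  2. axis=1 (XZ plane), |mask|=19  ⇒  voxels=89

89 voxels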